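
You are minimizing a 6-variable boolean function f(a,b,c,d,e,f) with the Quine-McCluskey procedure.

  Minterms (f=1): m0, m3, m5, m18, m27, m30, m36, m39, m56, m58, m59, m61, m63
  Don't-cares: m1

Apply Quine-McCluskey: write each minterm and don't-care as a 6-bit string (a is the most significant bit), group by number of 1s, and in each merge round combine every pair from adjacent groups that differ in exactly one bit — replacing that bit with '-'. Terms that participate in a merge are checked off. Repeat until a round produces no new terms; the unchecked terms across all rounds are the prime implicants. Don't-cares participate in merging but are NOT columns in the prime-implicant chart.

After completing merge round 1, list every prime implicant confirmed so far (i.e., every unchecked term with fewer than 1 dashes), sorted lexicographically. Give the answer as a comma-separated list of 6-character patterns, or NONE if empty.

010010, 011110, 100100, 100111

size-2^0 implicants → 000000(✓)  000001(✓)  000011(✓)  000101(✓)  010010  011011(✓)  011110  100100  100111  111000(✓)  111010(✓)  111011(✓)  111101(✓)  111111(✓)
size-2^1 implicants → -11011  000-01  0000-1  00000-  111-11  1110-0  11101-  1111-1
Unchecked terms (primes): -11011, 000-01, 0000-1, 00000-, 010010, 011110, 100100, 100111, 111-11, 1110-0, 11101-, 1111-1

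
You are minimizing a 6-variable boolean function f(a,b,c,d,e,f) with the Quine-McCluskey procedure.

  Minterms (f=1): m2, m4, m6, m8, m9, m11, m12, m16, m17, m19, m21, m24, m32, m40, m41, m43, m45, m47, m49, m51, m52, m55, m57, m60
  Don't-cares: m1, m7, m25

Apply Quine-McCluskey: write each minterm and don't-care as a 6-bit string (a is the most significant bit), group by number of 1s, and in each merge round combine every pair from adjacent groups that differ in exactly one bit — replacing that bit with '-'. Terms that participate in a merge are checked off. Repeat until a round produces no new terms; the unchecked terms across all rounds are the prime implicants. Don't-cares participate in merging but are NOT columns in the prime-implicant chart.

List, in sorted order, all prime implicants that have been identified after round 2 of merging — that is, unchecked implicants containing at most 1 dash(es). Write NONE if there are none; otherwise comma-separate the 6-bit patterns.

00-100, 000-10, 0001-0, 00011-, 001-00, 010-01, 10-000, 11-100, 110-11

[col 0] 000001*, 000010*, 000100*, 000110*, 000111*, 001000*, 001001*, 001011*, 001100*, 010000*, 010001*, 010011*, 010101*, 011000*, 011001*, 100000*, 101000*, 101001*, 101011*, 101101*, 101111*, 110001*, 110011*, 110100*, 110111*, 111001*, 111100*
[col 1] -01000*, -01001*, -01011*, -10001*, -10011*, -11001*, 0-0001*, 0-1000*, 0-1001*, 00-001*, 00-100, 000-10, 0001-0, 00011-, 001-00, 0010-1*, 00100-*, 01-000*, 01-001*, 010-01, 0100-1*, 01000-*, 01100-*, 1-1001*, 10-000, 101-01*, 101-11*, 1010-1*, 10100-*, 1011-1*, 11-001*, 11-100, 110-11, 1100-1*
[col 2] --1001, -010-1, -0100-, -1-001, -100-1, 0--001, 0-100-, 01-00-, 101--1
Prime implicants: --1001, -010-1, -0100-, -1-001, -100-1, 0--001, 0-100-, 00-100, 000-10, 0001-0, 00011-, 001-00, 01-00-, 010-01, 10-000, 101--1, 11-100, 110-11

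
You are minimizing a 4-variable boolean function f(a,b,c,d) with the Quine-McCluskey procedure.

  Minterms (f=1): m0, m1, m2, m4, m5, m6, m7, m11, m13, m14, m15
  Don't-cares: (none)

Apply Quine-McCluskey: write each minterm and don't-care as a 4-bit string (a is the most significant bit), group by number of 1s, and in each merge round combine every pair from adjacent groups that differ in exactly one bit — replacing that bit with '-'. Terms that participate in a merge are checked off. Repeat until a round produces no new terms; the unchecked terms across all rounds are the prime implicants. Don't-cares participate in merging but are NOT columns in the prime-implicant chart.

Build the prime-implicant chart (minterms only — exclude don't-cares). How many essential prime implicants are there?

5

Round 0: 0000✓ 0001✓ 0010✓ 0100✓ 0101✓ 0110✓ 0111✓ 1011✓ 1101✓ 1110✓ 1111✓
Round 1: -101✓ -110✓ -111✓ 0-00✓ 0-01✓ 0-10✓ 00-0✓ 000-✓ 01-0✓ 01-1✓ 010-✓ 011-✓ 1-11 11-1✓ 111-✓
Round 2: -1-1 -11- 0--0 0-0- 01--
PIs = {-1-1, -11-, 0--0, 0-0-, 01--, 1-11}
Coverage chart:
  m0: 0--0,0-0-
  m1: 0-0- ←essential
  m2: 0--0 ←essential
  m4: 0--0,0-0-,01--
  m5: -1-1,0-0-,01--
  m6: -11-,0--0,01--
  m7: -1-1,-11-,01--
  m11: 1-11 ←essential
  m13: -1-1 ←essential
  m14: -11- ←essential
  m15: -1-1,-11-,1-11
Essential: -1-1, -11-, 0--0, 0-0-, 1-11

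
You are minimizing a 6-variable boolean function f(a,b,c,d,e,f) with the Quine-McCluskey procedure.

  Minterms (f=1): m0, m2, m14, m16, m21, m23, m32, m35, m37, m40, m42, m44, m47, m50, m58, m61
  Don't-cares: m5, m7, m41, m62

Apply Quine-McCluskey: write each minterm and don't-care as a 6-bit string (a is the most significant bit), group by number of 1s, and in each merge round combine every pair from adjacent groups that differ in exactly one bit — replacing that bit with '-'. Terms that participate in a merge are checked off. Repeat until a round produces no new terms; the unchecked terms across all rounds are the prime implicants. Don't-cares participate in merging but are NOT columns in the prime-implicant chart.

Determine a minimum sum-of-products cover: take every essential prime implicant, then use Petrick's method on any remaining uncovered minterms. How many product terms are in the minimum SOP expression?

[col 0] 000000*, 000010*, 000101*, 000111*, 001110, 010000*, 010101*, 010111*, 100000*, 100011, 100101*, 101000*, 101001*, 101010*, 101100*, 101111, 110010*, 111010*, 111101, 111110*
[col 1] -00000, -00101, 0-0000, 0-0101*, 0-0111*, 0000-0, 0001-1*, 0101-1*, 1-1010, 10-000, 101-00, 1010-0, 10100-, 11-010, 111-10
[col 2] 0-01-1
Prime implicants: -00000, -00101, 0-0000, 0-01-1, 0000-0, 001110, 1-1010, 10-000, 100011, 101-00, 1010-0, 10100-, 101111, 11-010, 111-10, 111101
PI chart (minterm → PIs covering it):
  0 | -00000,0-0000,0000-0
  2 | 0000-0  (sole → essential)
  14 | 001110  (sole → essential)
  16 | 0-0000  (sole → essential)
  21 | 0-01-1  (sole → essential)
  23 | 0-01-1  (sole → essential)
  32 | -00000,10-000
  35 | 100011  (sole → essential)
  37 | -00101  (sole → essential)
  40 | 10-000,101-00,1010-0,10100-
  42 | 1-1010,1010-0
  44 | 101-00  (sole → essential)
  47 | 101111  (sole → essential)
  50 | 11-010  (sole → essential)
  58 | 1-1010,11-010,111-10
  61 | 111101  (sole → essential)
Essential prime implicants: -00101, 0-0000, 0-01-1, 0000-0, 001110, 100011, 101-00, 101111, 11-010, 111101
Petrick residual → -00000, 1-1010
Minimum SOP uses 12 PIs: b'c'd'e'f' + b'c'de'f + a'c'd'e'f' + a'c'df + a'b'c'd'f' + a'b'cdef' + acd'ef' + ab'c'd'ef + ab'ce'f' + ab'cdef + abd'ef' + abcde'f

12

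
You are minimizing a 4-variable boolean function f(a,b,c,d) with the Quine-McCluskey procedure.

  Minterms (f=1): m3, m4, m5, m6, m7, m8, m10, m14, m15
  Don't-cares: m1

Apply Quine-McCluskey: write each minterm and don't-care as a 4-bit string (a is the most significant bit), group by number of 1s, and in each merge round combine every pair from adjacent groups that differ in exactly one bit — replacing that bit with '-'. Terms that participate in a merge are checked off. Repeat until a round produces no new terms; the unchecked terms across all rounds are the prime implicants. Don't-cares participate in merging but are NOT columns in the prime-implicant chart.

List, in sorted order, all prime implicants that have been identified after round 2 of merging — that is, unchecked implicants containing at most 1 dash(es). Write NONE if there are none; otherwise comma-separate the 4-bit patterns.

size-2^0 implicants → 0001(✓)  0011(✓)  0100(✓)  0101(✓)  0110(✓)  0111(✓)  1000(✓)  1010(✓)  1110(✓)  1111(✓)
size-2^1 implicants → -110(✓)  -111(✓)  0-01(✓)  0-11(✓)  00-1(✓)  01-0(✓)  01-1(✓)  010-(✓)  011-(✓)  1-10  10-0  111-(✓)
size-2^2 implicants → -11-  0--1  01--
Unchecked terms (primes): -11-, 0--1, 01--, 1-10, 10-0

1-10, 10-0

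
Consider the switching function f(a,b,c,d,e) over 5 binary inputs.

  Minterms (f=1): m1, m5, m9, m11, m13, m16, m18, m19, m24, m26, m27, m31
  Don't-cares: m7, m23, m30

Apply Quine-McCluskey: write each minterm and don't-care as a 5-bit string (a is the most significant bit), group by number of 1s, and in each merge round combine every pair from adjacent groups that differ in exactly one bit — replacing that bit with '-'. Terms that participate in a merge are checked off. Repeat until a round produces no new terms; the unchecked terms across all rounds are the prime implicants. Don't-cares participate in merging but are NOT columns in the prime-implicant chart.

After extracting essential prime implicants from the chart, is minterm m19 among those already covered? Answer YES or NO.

NO

size-2^0 implicants → 00001(✓)  00101(✓)  00111(✓)  01001(✓)  01011(✓)  01101(✓)  10000(✓)  10010(✓)  10011(✓)  10111(✓)  11000(✓)  11010(✓)  11011(✓)  11110(✓)  11111(✓)
size-2^1 implicants → -0111  -1011  0-001(✓)  0-101(✓)  00-01(✓)  001-1  01-01(✓)  010-1  1-000(✓)  1-010(✓)  1-011(✓)  1-111(✓)  10-11(✓)  100-0(✓)  1001-(✓)  11-10(✓)  11-11(✓)  110-0(✓)  1101-(✓)  1111-(✓)
size-2^2 implicants → 0--01  1--11  1-0-0  1-01-  11-1-
Unchecked terms (primes): -0111, -1011, 0--01, 001-1, 010-1, 1--11, 1-0-0, 1-01-, 11-1-
Minterm coverage:
  m1 ⊆ 0--01 [E]
  m5 ⊆ 0--01,001-1
  m9 ⊆ 0--01,010-1
  m11 ⊆ -1011,010-1
  m13 ⊆ 0--01 [E]
  m16 ⊆ 1-0-0 [E]
  m18 ⊆ 1-0-0,1-01-
  m19 ⊆ 1--11,1-01-
  m24 ⊆ 1-0-0 [E]
  m26 ⊆ 1-0-0,1-01-,11-1-
  m27 ⊆ -1011,1--11,1-01-,11-1-
  m31 ⊆ 1--11,11-1-
E = {0--01, 1-0-0}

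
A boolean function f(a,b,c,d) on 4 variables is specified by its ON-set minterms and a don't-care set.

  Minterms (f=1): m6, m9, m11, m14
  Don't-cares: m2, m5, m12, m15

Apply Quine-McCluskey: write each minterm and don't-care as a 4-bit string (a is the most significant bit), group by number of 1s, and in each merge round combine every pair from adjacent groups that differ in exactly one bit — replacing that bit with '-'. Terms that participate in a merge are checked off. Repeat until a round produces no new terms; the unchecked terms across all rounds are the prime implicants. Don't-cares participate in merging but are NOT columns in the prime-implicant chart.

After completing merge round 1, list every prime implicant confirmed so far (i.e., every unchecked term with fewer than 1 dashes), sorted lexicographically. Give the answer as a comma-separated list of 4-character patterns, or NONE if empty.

[col 0] 0010*, 0101, 0110*, 1001*, 1011*, 1100*, 1110*, 1111*
[col 1] -110, 0-10, 1-11, 10-1, 11-0, 111-
Prime implicants: -110, 0-10, 0101, 1-11, 10-1, 11-0, 111-

0101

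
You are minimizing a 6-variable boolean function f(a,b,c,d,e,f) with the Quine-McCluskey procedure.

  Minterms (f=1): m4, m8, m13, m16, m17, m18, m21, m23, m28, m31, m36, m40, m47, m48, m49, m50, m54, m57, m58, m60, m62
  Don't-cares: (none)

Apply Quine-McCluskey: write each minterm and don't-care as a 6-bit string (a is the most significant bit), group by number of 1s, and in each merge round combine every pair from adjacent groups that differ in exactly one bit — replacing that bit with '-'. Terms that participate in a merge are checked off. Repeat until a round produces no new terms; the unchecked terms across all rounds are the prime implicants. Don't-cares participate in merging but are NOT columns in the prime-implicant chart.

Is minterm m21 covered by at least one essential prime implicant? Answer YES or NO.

NO

size-2^0 implicants → 000100(✓)  001000(✓)  001101  010000(✓)  010001(✓)  010010(✓)  010101(✓)  010111(✓)  011100(✓)  011111(✓)  100100(✓)  101000(✓)  101111  110000(✓)  110001(✓)  110010(✓)  110110(✓)  111001(✓)  111010(✓)  111100(✓)  111110(✓)
size-2^1 implicants → -00100  -01000  -10000(✓)  -10001(✓)  -10010(✓)  -11100  01-111  010-01  0100-0(✓)  01000-(✓)  0101-1  11-001  11-010(✓)  11-110(✓)  110-10(✓)  1100-0(✓)  11000-(✓)  111-10(✓)  1111-0
size-2^2 implicants → -100-0  -1000-  11--10
Unchecked terms (primes): -00100, -01000, -100-0, -1000-, -11100, 001101, 01-111, 010-01, 0101-1, 101111, 11--10, 11-001, 1111-0
Minterm coverage:
  m4 ⊆ -00100 [E]
  m8 ⊆ -01000 [E]
  m13 ⊆ 001101 [E]
  m16 ⊆ -100-0,-1000-
  m17 ⊆ -1000-,010-01
  m18 ⊆ -100-0 [E]
  m21 ⊆ 010-01,0101-1
  m23 ⊆ 01-111,0101-1
  m28 ⊆ -11100 [E]
  m31 ⊆ 01-111 [E]
  m36 ⊆ -00100 [E]
  m40 ⊆ -01000 [E]
  m47 ⊆ 101111 [E]
  m48 ⊆ -100-0,-1000-
  m49 ⊆ -1000-,11-001
  m50 ⊆ -100-0,11--10
  m54 ⊆ 11--10 [E]
  m57 ⊆ 11-001 [E]
  m58 ⊆ 11--10 [E]
  m60 ⊆ -11100,1111-0
  m62 ⊆ 11--10,1111-0
E = {-00100, -01000, -100-0, -11100, 001101, 01-111, 101111, 11--10, 11-001}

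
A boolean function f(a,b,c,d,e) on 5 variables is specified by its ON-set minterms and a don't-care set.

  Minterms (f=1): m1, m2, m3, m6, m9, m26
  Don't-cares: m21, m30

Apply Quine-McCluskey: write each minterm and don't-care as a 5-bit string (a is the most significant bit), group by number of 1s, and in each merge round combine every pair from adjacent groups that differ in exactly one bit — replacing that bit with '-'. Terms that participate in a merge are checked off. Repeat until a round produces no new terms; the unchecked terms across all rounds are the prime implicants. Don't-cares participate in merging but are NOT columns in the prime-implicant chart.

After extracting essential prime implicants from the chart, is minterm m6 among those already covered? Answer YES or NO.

size-2^0 implicants → 00001(✓)  00010(✓)  00011(✓)  00110(✓)  01001(✓)  10101  11010(✓)  11110(✓)
size-2^1 implicants → 0-001  00-10  000-1  0001-  11-10
Unchecked terms (primes): 0-001, 00-10, 000-1, 0001-, 10101, 11-10
Minterm coverage:
  m1 ⊆ 0-001,000-1
  m2 ⊆ 00-10,0001-
  m3 ⊆ 000-1,0001-
  m6 ⊆ 00-10 [E]
  m9 ⊆ 0-001 [E]
  m26 ⊆ 11-10 [E]
E = {0-001, 00-10, 11-10}

YES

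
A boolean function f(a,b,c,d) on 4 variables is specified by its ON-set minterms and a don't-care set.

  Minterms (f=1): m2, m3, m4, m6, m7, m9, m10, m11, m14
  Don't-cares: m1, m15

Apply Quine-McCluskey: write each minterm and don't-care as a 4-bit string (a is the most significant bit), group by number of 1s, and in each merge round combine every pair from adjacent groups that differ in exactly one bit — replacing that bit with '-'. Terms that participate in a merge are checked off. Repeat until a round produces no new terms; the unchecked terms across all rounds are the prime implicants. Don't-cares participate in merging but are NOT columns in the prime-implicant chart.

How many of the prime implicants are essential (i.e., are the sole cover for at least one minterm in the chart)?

size-2^0 implicants → 0001(✓)  0010(✓)  0011(✓)  0100(✓)  0110(✓)  0111(✓)  1001(✓)  1010(✓)  1011(✓)  1110(✓)  1111(✓)
size-2^1 implicants → -001(✓)  -010(✓)  -011(✓)  -110(✓)  -111(✓)  0-10(✓)  0-11(✓)  00-1(✓)  001-(✓)  01-0  011-(✓)  1-10(✓)  1-11(✓)  10-1(✓)  101-(✓)  111-(✓)
size-2^2 implicants → --10(✓)  --11(✓)  -0-1  -01-(✓)  -11-(✓)  0-1-(✓)  1-1-(✓)
size-2^3 implicants → --1-
Unchecked terms (primes): --1-, -0-1, 01-0
Minterm coverage:
  m2 ⊆ --1- [E]
  m3 ⊆ --1-,-0-1
  m4 ⊆ 01-0 [E]
  m6 ⊆ --1-,01-0
  m7 ⊆ --1- [E]
  m9 ⊆ -0-1 [E]
  m10 ⊆ --1- [E]
  m11 ⊆ --1-,-0-1
  m14 ⊆ --1- [E]
E = {--1-, -0-1, 01-0}

3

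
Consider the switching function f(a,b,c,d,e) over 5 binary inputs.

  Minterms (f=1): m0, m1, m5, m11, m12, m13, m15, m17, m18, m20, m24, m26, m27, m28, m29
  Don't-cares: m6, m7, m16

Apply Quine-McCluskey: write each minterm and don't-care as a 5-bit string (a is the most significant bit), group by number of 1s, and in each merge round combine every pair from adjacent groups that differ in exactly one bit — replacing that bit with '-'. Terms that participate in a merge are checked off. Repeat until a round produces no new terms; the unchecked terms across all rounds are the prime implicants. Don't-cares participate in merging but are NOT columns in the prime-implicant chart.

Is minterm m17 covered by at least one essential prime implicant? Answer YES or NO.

YES

Round 0: 00000✓ 00001✓ 00101✓ 00110✓ 00111✓ 01011✓ 01100✓ 01101✓ 01111✓ 10000✓ 10001✓ 10010✓ 10100✓ 11000✓ 11010✓ 11011✓ 11100✓ 11101✓
Round 1: -0000✓ -0001✓ -1011 -1100✓ -1101✓ 0-101✓ 0-111✓ 00-01 0000-✓ 001-1✓ 0011- 01-11 011-1✓ 0110-✓ 1-000✓ 1-010✓ 1-100✓ 10-00✓ 100-0✓ 1000-✓ 11-00✓ 110-0✓ 1101- 1110-✓
Round 2: -000- -110- 0-1-1 1--00 1-0-0
PIs = {-000-, -1011, -110-, 0-1-1, 00-01, 0011-, 01-11, 1--00, 1-0-0, 1101-}
Coverage chart:
  m0: -000- ←essential
  m1: -000-,00-01
  m5: 0-1-1,00-01
  m11: -1011,01-11
  m12: -110- ←essential
  m13: -110-,0-1-1
  m15: 0-1-1,01-11
  m17: -000- ←essential
  m18: 1-0-0 ←essential
  m20: 1--00 ←essential
  m24: 1--00,1-0-0
  m26: 1-0-0,1101-
  m27: -1011,1101-
  m28: -110-,1--00
  m29: -110- ←essential
Essential: -000-, -110-, 1--00, 1-0-0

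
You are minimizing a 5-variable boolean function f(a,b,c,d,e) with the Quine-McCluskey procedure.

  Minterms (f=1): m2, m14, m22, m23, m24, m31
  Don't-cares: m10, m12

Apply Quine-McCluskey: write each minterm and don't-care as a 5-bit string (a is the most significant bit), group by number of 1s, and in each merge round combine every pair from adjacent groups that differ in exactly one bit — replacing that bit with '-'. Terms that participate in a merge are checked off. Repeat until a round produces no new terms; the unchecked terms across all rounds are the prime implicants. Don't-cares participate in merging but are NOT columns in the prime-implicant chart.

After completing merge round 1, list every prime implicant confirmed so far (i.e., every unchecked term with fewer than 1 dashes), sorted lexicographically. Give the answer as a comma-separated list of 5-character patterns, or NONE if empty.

[col 0] 00010*, 01010*, 01100*, 01110*, 10110*, 10111*, 11000, 11111*
[col 1] 0-010, 01-10, 011-0, 1-111, 1011-
Prime implicants: 0-010, 01-10, 011-0, 1-111, 1011-, 11000

11000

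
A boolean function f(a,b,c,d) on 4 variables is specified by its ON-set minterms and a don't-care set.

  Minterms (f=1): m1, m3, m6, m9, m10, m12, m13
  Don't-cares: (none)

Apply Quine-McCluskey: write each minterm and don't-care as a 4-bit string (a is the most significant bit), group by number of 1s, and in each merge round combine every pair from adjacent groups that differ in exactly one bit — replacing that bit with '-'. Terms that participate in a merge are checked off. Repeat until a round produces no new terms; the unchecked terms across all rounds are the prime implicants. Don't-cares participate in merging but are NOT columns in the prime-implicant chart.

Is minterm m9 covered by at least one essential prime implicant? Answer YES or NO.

size-2^0 implicants → 0001(✓)  0011(✓)  0110  1001(✓)  1010  1100(✓)  1101(✓)
size-2^1 implicants → -001  00-1  1-01  110-
Unchecked terms (primes): -001, 00-1, 0110, 1-01, 1010, 110-
Minterm coverage:
  m1 ⊆ -001,00-1
  m3 ⊆ 00-1 [E]
  m6 ⊆ 0110 [E]
  m9 ⊆ -001,1-01
  m10 ⊆ 1010 [E]
  m12 ⊆ 110- [E]
  m13 ⊆ 1-01,110-
E = {00-1, 0110, 1010, 110-}

NO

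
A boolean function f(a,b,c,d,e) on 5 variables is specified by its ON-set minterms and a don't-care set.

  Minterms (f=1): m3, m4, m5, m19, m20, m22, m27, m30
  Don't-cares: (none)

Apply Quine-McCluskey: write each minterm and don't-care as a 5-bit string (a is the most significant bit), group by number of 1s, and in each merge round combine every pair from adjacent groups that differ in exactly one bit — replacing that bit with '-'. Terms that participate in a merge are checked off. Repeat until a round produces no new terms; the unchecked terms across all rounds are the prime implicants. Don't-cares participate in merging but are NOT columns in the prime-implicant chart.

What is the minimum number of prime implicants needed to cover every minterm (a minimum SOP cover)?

Round 0: 00011✓ 00100✓ 00101✓ 10011✓ 10100✓ 10110✓ 11011✓ 11110✓
Round 1: -0011 -0100 0010- 1-011 1-110 101-0
PIs = {-0011, -0100, 0010-, 1-011, 1-110, 101-0}
Coverage chart:
  m3: -0011 ←essential
  m4: -0100,0010-
  m5: 0010- ←essential
  m19: -0011,1-011
  m20: -0100,101-0
  m22: 1-110,101-0
  m27: 1-011 ←essential
  m30: 1-110 ←essential
Essential: -0011, 0010-, 1-011, 1-110
Petrick residual → -0100
Min cover (5 terms): b'c'de + b'cd'e' + a'b'cd' + ac'de + acde'

5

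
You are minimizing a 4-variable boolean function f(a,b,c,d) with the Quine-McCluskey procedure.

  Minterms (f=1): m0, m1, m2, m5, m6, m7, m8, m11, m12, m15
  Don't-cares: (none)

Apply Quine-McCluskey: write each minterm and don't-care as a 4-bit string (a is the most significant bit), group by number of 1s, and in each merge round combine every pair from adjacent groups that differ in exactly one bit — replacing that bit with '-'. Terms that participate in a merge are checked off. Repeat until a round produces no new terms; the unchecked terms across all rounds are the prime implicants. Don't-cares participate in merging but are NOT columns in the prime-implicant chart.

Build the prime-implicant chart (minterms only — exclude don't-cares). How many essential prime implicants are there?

size-2^0 implicants → 0000(✓)  0001(✓)  0010(✓)  0101(✓)  0110(✓)  0111(✓)  1000(✓)  1011(✓)  1100(✓)  1111(✓)
size-2^1 implicants → -000  -111  0-01  0-10  00-0  000-  01-1  011-  1-00  1-11
Unchecked terms (primes): -000, -111, 0-01, 0-10, 00-0, 000-, 01-1, 011-, 1-00, 1-11
Minterm coverage:
  m0 ⊆ -000,00-0,000-
  m1 ⊆ 0-01,000-
  m2 ⊆ 0-10,00-0
  m5 ⊆ 0-01,01-1
  m6 ⊆ 0-10,011-
  m7 ⊆ -111,01-1,011-
  m8 ⊆ -000,1-00
  m11 ⊆ 1-11 [E]
  m12 ⊆ 1-00 [E]
  m15 ⊆ -111,1-11
E = {1-00, 1-11}

2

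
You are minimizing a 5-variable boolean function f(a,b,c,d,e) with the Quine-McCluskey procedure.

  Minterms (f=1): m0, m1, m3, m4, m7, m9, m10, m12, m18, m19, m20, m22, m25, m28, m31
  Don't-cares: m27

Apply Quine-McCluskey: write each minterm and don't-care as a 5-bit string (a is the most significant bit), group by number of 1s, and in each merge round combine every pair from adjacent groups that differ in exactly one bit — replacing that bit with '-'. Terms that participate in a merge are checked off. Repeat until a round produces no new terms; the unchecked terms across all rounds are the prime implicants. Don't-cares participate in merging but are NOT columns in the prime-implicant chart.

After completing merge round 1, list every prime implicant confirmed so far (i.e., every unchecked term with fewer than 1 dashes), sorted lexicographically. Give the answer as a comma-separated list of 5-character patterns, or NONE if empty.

[col 0] 00000*, 00001*, 00011*, 00100*, 00111*, 01001*, 01010, 01100*, 10010*, 10011*, 10100*, 10110*, 11001*, 11011*, 11100*, 11111*
[col 1] -0011, -0100*, -1001, -1100*, 0-001, 0-100*, 00-00, 00-11, 000-1, 0000-, 1-011, 1-100*, 10-10, 1001-, 101-0, 11-11, 110-1
[col 2] --100
Prime implicants: --100, -0011, -1001, 0-001, 00-00, 00-11, 000-1, 0000-, 01010, 1-011, 10-10, 1001-, 101-0, 11-11, 110-1

01010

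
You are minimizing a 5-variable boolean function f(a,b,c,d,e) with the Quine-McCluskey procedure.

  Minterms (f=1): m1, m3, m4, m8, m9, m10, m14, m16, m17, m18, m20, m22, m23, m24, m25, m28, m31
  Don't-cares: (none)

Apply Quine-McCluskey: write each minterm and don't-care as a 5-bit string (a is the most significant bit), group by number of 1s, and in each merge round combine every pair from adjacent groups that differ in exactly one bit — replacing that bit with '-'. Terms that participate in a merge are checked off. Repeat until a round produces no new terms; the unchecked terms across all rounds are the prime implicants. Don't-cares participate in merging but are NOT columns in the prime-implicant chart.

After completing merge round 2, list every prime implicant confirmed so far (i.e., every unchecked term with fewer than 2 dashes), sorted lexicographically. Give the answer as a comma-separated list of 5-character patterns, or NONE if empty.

-0100, 000-1, 01-10, 010-0, 1-111, 1011-

Round 0: 00001✓ 00011✓ 00100✓ 01000✓ 01001✓ 01010✓ 01110✓ 10000✓ 10001✓ 10010✓ 10100✓ 10110✓ 10111✓ 11000✓ 11001✓ 11100✓ 11111✓
Round 1: -0001✓ -0100 -1000✓ -1001✓ 0-001✓ 000-1 01-10 010-0 0100-✓ 1-000✓ 1-001✓ 1-100✓ 1-111 10-00✓ 10-10✓ 100-0✓ 1000-✓ 101-0✓ 1011- 11-00✓ 1100-✓
Round 2: --001 -100- 1--00 1-00- 10--0
PIs = {--001, -0100, -100-, 000-1, 01-10, 010-0, 1--00, 1-00-, 1-111, 10--0, 1011-}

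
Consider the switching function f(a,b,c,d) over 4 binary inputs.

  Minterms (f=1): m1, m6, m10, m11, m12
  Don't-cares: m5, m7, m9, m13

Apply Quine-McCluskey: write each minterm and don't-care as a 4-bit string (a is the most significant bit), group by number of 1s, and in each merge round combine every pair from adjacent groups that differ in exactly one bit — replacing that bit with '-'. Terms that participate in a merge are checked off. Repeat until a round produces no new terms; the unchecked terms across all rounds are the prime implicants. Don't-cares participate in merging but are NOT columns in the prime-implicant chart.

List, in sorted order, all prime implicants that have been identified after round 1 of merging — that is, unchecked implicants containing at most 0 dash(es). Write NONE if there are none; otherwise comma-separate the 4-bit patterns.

size-2^0 implicants → 0001(✓)  0101(✓)  0110(✓)  0111(✓)  1001(✓)  1010(✓)  1011(✓)  1100(✓)  1101(✓)
size-2^1 implicants → -001(✓)  -101(✓)  0-01(✓)  01-1  011-  1-01(✓)  10-1  101-  110-
size-2^2 implicants → --01
Unchecked terms (primes): --01, 01-1, 011-, 10-1, 101-, 110-

NONE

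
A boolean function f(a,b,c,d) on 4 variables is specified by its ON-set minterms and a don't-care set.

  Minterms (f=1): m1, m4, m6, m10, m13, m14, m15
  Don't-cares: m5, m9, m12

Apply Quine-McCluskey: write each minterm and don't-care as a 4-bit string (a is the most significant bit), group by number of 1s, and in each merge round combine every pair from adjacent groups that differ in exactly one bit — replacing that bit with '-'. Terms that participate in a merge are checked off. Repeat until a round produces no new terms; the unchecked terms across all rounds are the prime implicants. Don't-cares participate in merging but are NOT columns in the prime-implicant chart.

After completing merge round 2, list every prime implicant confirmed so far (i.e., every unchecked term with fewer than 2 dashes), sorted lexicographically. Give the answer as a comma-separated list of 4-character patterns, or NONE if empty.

size-2^0 implicants → 0001(✓)  0100(✓)  0101(✓)  0110(✓)  1001(✓)  1010(✓)  1100(✓)  1101(✓)  1110(✓)  1111(✓)
size-2^1 implicants → -001(✓)  -100(✓)  -101(✓)  -110(✓)  0-01(✓)  01-0(✓)  010-(✓)  1-01(✓)  1-10  11-0(✓)  11-1(✓)  110-(✓)  111-(✓)
size-2^2 implicants → --01  -1-0  -10-  11--
Unchecked terms (primes): --01, -1-0, -10-, 1-10, 11--

1-10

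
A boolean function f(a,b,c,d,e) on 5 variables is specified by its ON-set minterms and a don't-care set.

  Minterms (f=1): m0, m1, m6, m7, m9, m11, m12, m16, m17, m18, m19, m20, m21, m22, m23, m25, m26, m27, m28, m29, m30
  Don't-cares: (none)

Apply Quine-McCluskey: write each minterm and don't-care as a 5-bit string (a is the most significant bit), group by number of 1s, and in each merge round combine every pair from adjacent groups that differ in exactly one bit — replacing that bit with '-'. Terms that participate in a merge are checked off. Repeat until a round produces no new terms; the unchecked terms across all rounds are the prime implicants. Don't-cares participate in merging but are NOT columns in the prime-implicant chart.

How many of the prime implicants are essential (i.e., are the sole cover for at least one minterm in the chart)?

4

size-2^0 implicants → 00000(✓)  00001(✓)  00110(✓)  00111(✓)  01001(✓)  01011(✓)  01100(✓)  10000(✓)  10001(✓)  10010(✓)  10011(✓)  10100(✓)  10101(✓)  10110(✓)  10111(✓)  11001(✓)  11010(✓)  11011(✓)  11100(✓)  11101(✓)  11110(✓)
size-2^1 implicants → -0000(✓)  -0001(✓)  -0110(✓)  -0111(✓)  -1001(✓)  -1011(✓)  -1100  0-001(✓)  0000-(✓)  0011-(✓)  010-1(✓)  1-001(✓)  1-010(✓)  1-011(✓)  1-100(✓)  1-101(✓)  1-110(✓)  10-00(✓)  10-01(✓)  10-10(✓)  10-11(✓)  100-0(✓)  100-1(✓)  1000-(✓)  1001-(✓)  101-0(✓)  101-1(✓)  1010-(✓)  1011-(✓)  11-01(✓)  11-10(✓)  110-1(✓)  1101-(✓)  111-0(✓)  1110-(✓)
size-2^2 implicants → --001  -000-  -011-  -10-1  1--01  1--10  1-0-1  1-01-  1-1-0  1-10-  10--0(✓)  10--1(✓)  10-0-(✓)  10-1-(✓)  100--(✓)  101--(✓)
size-2^3 implicants → 10---
Unchecked terms (primes): --001, -000-, -011-, -10-1, -1100, 1--01, 1--10, 1-0-1, 1-01-, 1-1-0, 1-10-, 10---
Minterm coverage:
  m0 ⊆ -000- [E]
  m1 ⊆ --001,-000-
  m6 ⊆ -011- [E]
  m7 ⊆ -011- [E]
  m9 ⊆ --001,-10-1
  m11 ⊆ -10-1 [E]
  m12 ⊆ -1100 [E]
  m16 ⊆ -000-,10---
  m17 ⊆ --001,-000-,1--01,1-0-1,10---
  m18 ⊆ 1--10,1-01-,10---
  m19 ⊆ 1-0-1,1-01-,10---
  m20 ⊆ 1-1-0,1-10-,10---
  m21 ⊆ 1--01,1-10-,10---
  m22 ⊆ -011-,1--10,1-1-0,10---
  m23 ⊆ -011-,10---
  m25 ⊆ --001,-10-1,1--01,1-0-1
  m26 ⊆ 1--10,1-01-
  m27 ⊆ -10-1,1-0-1,1-01-
  m28 ⊆ -1100,1-1-0,1-10-
  m29 ⊆ 1--01,1-10-
  m30 ⊆ 1--10,1-1-0
E = {-000-, -011-, -10-1, -1100}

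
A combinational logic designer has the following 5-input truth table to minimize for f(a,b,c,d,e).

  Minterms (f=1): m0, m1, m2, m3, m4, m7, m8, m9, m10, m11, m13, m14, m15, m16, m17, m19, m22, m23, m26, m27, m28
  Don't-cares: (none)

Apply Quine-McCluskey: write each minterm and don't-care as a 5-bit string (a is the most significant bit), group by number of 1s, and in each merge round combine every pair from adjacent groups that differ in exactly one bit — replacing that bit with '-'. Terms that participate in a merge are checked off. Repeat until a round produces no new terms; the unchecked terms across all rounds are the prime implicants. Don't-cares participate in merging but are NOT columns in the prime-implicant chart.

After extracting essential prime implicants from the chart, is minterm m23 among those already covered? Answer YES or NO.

YES

Round 0: 00000✓ 00001✓ 00010✓ 00011✓ 00100✓ 00111✓ 01000✓ 01001✓ 01010✓ 01011✓ 01101✓ 01110✓ 01111✓ 10000✓ 10001✓ 10011✓ 10110✓ 10111✓ 11010✓ 11011✓ 11100
Round 1: -0000✓ -0001✓ -0011✓ -0111✓ -1010✓ -1011✓ 0-000✓ 0-001✓ 0-010✓ 0-011✓ 0-111✓ 00-00 00-11✓ 000-0✓ 000-1✓ 0000-✓ 0001-✓ 01-01✓ 01-10✓ 01-11✓ 010-0✓ 010-1✓ 0100-✓ 0101-✓ 011-1✓ 0111-✓ 1-011✓ 10-11✓ 100-1✓ 1000-✓ 1011- 1101-✓
Round 2: --011 -0-11 -00-1 -000- -101- 0--11 0-0-0✓ 0-0-1✓ 0-00-✓ 0-01-✓ 000--✓ 01--1 01-1- 010--✓
Round 3: 0-0--
PIs = {--011, -0-11, -00-1, -000-, -101-, 0--11, 0-0--, 00-00, 01--1, 01-1-, 1011-, 11100}
Coverage chart:
  m0: -000-,0-0--,00-00
  m1: -00-1,-000-,0-0--
  m2: 0-0-- ←essential
  m3: --011,-0-11,-00-1,0--11,0-0--
  m4: 00-00 ←essential
  m7: -0-11,0--11
  m8: 0-0-- ←essential
  m9: 0-0--,01--1
  m10: -101-,0-0--,01-1-
  m11: --011,-101-,0--11,0-0--,01--1,01-1-
  m13: 01--1 ←essential
  m14: 01-1- ←essential
  m15: 0--11,01--1,01-1-
  m16: -000- ←essential
  m17: -00-1,-000-
  m19: --011,-0-11,-00-1
  m22: 1011- ←essential
  m23: -0-11,1011-
  m26: -101- ←essential
  m27: --011,-101-
  m28: 11100 ←essential
Essential: -000-, -101-, 0-0--, 00-00, 01--1, 01-1-, 1011-, 11100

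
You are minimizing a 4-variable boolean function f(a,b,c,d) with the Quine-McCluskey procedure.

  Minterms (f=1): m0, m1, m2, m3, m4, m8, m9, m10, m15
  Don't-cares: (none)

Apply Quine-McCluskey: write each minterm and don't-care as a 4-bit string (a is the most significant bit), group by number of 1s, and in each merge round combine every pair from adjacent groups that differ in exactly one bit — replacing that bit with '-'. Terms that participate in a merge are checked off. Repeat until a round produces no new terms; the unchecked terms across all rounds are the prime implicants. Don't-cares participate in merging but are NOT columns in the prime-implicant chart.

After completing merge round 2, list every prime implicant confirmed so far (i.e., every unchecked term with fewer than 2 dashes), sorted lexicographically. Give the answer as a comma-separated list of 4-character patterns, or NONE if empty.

[col 0] 0000*, 0001*, 0010*, 0011*, 0100*, 1000*, 1001*, 1010*, 1111
[col 1] -000*, -001*, -010*, 0-00, 00-0*, 00-1*, 000-*, 001-*, 10-0*, 100-*
[col 2] -0-0, -00-, 00--
Prime implicants: -0-0, -00-, 0-00, 00--, 1111

0-00, 1111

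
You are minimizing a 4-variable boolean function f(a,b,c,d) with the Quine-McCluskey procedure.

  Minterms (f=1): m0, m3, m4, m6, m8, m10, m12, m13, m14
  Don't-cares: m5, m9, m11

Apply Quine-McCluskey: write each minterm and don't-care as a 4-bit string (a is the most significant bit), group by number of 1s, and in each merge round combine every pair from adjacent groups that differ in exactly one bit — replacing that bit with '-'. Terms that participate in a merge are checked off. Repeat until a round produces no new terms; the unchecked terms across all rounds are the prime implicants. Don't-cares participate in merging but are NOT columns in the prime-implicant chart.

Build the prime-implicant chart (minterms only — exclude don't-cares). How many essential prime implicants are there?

size-2^0 implicants → 0000(✓)  0011(✓)  0100(✓)  0101(✓)  0110(✓)  1000(✓)  1001(✓)  1010(✓)  1011(✓)  1100(✓)  1101(✓)  1110(✓)
size-2^1 implicants → -000(✓)  -011  -100(✓)  -101(✓)  -110(✓)  0-00(✓)  01-0(✓)  010-(✓)  1-00(✓)  1-01(✓)  1-10(✓)  10-0(✓)  10-1(✓)  100-(✓)  101-(✓)  11-0(✓)  110-(✓)
size-2^2 implicants → --00  -1-0  -10-  1--0  1-0-  10--
Unchecked terms (primes): --00, -011, -1-0, -10-, 1--0, 1-0-, 10--
Minterm coverage:
  m0 ⊆ --00 [E]
  m3 ⊆ -011 [E]
  m4 ⊆ --00,-1-0,-10-
  m6 ⊆ -1-0 [E]
  m8 ⊆ --00,1--0,1-0-,10--
  m10 ⊆ 1--0,10--
  m12 ⊆ --00,-1-0,-10-,1--0,1-0-
  m13 ⊆ -10-,1-0-
  m14 ⊆ -1-0,1--0
E = {--00, -011, -1-0}

3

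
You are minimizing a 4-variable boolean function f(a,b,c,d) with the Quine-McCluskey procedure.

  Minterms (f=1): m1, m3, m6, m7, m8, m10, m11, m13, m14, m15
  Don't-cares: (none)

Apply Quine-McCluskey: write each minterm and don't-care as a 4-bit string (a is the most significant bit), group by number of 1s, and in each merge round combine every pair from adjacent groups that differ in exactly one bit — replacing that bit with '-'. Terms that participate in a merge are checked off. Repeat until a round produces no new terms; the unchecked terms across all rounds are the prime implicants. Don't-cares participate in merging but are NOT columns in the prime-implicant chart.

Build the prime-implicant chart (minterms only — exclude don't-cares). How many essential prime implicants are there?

4

[col 0] 0001*, 0011*, 0110*, 0111*, 1000*, 1010*, 1011*, 1101*, 1110*, 1111*
[col 1] -011*, -110*, -111*, 0-11*, 00-1, 011-*, 1-10*, 1-11*, 10-0, 101-*, 11-1, 111-*
[col 2] --11, -11-, 1-1-
Prime implicants: --11, -11-, 00-1, 1-1-, 10-0, 11-1
PI chart (minterm → PIs covering it):
  1 | 00-1  (sole → essential)
  3 | --11,00-1
  6 | -11-  (sole → essential)
  7 | --11,-11-
  8 | 10-0  (sole → essential)
  10 | 1-1-,10-0
  11 | --11,1-1-
  13 | 11-1  (sole → essential)
  14 | -11-,1-1-
  15 | --11,-11-,1-1-,11-1
Essential prime implicants: -11-, 00-1, 10-0, 11-1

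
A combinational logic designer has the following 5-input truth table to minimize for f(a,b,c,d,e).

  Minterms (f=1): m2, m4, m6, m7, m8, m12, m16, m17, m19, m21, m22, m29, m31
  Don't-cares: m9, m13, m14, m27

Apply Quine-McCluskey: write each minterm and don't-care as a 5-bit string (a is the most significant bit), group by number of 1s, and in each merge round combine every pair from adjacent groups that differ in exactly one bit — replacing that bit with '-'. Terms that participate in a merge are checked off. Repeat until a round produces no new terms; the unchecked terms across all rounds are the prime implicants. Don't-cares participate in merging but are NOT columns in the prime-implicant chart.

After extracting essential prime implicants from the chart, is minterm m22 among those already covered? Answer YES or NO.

YES

[col 0] 00010*, 00100*, 00110*, 00111*, 01000*, 01001*, 01100*, 01101*, 01110*, 10000*, 10001*, 10011*, 10101*, 10110*, 11011*, 11101*, 11111*
[col 1] -0110, -1101, 0-100*, 0-110*, 00-10, 001-0*, 0011-, 01-00*, 01-01*, 0100-*, 011-0*, 0110-*, 1-011, 1-101, 10-01, 100-1, 1000-, 11-11, 111-1
[col 2] 0-1-0, 01-0-
Prime implicants: -0110, -1101, 0-1-0, 00-10, 0011-, 01-0-, 1-011, 1-101, 10-01, 100-1, 1000-, 11-11, 111-1
PI chart (minterm → PIs covering it):
  2 | 00-10  (sole → essential)
  4 | 0-1-0  (sole → essential)
  6 | -0110,0-1-0,00-10,0011-
  7 | 0011-  (sole → essential)
  8 | 01-0-  (sole → essential)
  12 | 0-1-0,01-0-
  16 | 1000-  (sole → essential)
  17 | 10-01,100-1,1000-
  19 | 1-011,100-1
  21 | 1-101,10-01
  22 | -0110  (sole → essential)
  29 | -1101,1-101,111-1
  31 | 11-11,111-1
Essential prime implicants: -0110, 0-1-0, 00-10, 0011-, 01-0-, 1000-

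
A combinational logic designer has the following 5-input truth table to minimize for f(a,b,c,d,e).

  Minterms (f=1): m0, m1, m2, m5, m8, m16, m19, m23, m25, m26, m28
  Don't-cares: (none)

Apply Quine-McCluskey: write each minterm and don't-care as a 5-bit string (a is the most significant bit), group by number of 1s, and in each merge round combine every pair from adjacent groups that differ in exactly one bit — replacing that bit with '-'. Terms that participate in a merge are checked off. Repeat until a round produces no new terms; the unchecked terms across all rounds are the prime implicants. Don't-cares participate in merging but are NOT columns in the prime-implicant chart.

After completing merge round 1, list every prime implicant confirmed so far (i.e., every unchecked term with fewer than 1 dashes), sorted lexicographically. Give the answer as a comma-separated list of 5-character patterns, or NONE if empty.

Round 0: 00000✓ 00001✓ 00010✓ 00101✓ 01000✓ 10000✓ 10011✓ 10111✓ 11001 11010 11100
Round 1: -0000 0-000 00-01 000-0 0000- 10-11
PIs = {-0000, 0-000, 00-01, 000-0, 0000-, 10-11, 11001, 11010, 11100}

11001, 11010, 11100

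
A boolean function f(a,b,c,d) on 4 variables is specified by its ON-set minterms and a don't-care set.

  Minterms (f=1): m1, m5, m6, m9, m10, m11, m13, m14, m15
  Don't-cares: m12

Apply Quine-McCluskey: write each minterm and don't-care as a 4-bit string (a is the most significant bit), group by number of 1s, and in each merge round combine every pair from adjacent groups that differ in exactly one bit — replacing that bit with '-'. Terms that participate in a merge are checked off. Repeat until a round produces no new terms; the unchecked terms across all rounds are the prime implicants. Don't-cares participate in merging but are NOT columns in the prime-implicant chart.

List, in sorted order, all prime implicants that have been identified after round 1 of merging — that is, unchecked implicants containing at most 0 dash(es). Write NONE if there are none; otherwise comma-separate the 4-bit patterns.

[col 0] 0001*, 0101*, 0110*, 1001*, 1010*, 1011*, 1100*, 1101*, 1110*, 1111*
[col 1] -001*, -101*, -110, 0-01*, 1-01*, 1-10*, 1-11*, 10-1*, 101-*, 11-0*, 11-1*, 110-*, 111-*
[col 2] --01, 1--1, 1-1-, 11--
Prime implicants: --01, -110, 1--1, 1-1-, 11--

NONE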